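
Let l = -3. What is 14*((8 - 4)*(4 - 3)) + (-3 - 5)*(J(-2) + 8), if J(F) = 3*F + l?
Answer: 64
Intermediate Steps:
J(F) = -3 + 3*F (J(F) = 3*F - 3 = -3 + 3*F)
14*((8 - 4)*(4 - 3)) + (-3 - 5)*(J(-2) + 8) = 14*((8 - 4)*(4 - 3)) + (-3 - 5)*((-3 + 3*(-2)) + 8) = 14*(4*1) - 8*((-3 - 6) + 8) = 14*4 - 8*(-9 + 8) = 56 - 8*(-1) = 56 + 8 = 64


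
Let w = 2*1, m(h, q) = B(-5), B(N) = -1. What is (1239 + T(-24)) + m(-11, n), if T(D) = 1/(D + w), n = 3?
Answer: 27235/22 ≈ 1238.0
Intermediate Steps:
m(h, q) = -1
w = 2
T(D) = 1/(2 + D) (T(D) = 1/(D + 2) = 1/(2 + D))
(1239 + T(-24)) + m(-11, n) = (1239 + 1/(2 - 24)) - 1 = (1239 + 1/(-22)) - 1 = (1239 - 1/22) - 1 = 27257/22 - 1 = 27235/22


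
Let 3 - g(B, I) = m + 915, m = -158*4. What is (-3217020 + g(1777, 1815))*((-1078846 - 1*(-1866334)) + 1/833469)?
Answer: -2111664675054202900/833469 ≈ -2.5336e+12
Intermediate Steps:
m = -632
g(B, I) = -280 (g(B, I) = 3 - (-632 + 915) = 3 - 1*283 = 3 - 283 = -280)
(-3217020 + g(1777, 1815))*((-1078846 - 1*(-1866334)) + 1/833469) = (-3217020 - 280)*((-1078846 - 1*(-1866334)) + 1/833469) = -3217300*((-1078846 + 1866334) + 1/833469) = -3217300*(787488 + 1/833469) = -3217300*656346835873/833469 = -2111664675054202900/833469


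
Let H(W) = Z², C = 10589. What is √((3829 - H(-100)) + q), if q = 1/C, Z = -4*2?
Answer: √422157868154/10589 ≈ 61.360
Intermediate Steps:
Z = -8
H(W) = 64 (H(W) = (-8)² = 64)
q = 1/10589 ≈ 9.4438e-5
√((3829 - H(-100)) + q) = √((3829 - 1*64) + 1/10589) = √((3829 - 64) + 1/10589) = √(3765 + 1/10589) = √(39867586/10589) = √422157868154/10589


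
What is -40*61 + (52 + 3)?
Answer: -2385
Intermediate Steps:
-40*61 + (52 + 3) = -2440 + 55 = -2385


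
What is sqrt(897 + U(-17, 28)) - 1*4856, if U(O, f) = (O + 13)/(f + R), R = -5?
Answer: -4856 + sqrt(474421)/23 ≈ -4826.1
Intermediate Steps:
U(O, f) = (13 + O)/(-5 + f) (U(O, f) = (O + 13)/(f - 5) = (13 + O)/(-5 + f))
sqrt(897 + U(-17, 28)) - 1*4856 = sqrt(897 + (13 - 17)/(-5 + 28)) - 1*4856 = sqrt(897 - 4/23) - 4856 = sqrt(20627/23) - 4856 = sqrt(474421)/23 - 4856 = -4856 + sqrt(474421)/23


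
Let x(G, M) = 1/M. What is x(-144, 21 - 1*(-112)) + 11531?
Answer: 1533624/133 ≈ 11531.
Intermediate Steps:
x(-144, 21 - 1*(-112)) + 11531 = 1/(21 - 1*(-112)) + 11531 = 1/(21 + 112) + 11531 = 1/133 + 11531 = 1533624/133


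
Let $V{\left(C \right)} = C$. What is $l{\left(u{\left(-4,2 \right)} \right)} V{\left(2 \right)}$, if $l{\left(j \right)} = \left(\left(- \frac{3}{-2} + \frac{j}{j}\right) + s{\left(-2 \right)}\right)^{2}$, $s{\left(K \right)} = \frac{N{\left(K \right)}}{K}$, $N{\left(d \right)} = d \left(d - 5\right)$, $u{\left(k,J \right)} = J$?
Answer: $\frac{81}{2} \approx 40.5$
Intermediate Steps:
$N{\left(d \right)} = d \left(-5 + d\right)$
$s{\left(K \right)} = -5 + K$ ($s{\left(K \right)} = \frac{K \left(-5 + K\right)}{K} = -5 + K$)
$l{\left(j \right)} = \frac{81}{4}$ ($l{\left(j \right)} = \left(\left(- \frac{3}{-2} + \frac{j}{j}\right) - 7\right)^{2} = \left(\left(\left(-3\right) \left(- \frac{1}{2}\right) + 1\right) - 7\right)^{2} = \left(\left(\frac{3}{2} + 1\right) - 7\right)^{2} = \left(\frac{5}{2} - 7\right)^{2} = \left(- \frac{9}{2}\right)^{2} = \frac{81}{4}$)
$l{\left(u{\left(-4,2 \right)} \right)} V{\left(2 \right)} = \frac{81}{4} \cdot 2 = \frac{81}{2}$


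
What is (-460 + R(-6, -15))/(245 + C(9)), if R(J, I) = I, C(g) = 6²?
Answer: -475/281 ≈ -1.6904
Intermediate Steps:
C(g) = 36
(-460 + R(-6, -15))/(245 + C(9)) = (-460 - 15)/(245 + 36) = -475/281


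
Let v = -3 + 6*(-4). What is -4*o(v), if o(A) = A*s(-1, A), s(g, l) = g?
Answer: -108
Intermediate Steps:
v = -27 (v = -3 - 24 = -27)
o(A) = -A (o(A) = A*(-1) = -A)
-4*o(v) = -(-4)*(-27) = -4*27 = -108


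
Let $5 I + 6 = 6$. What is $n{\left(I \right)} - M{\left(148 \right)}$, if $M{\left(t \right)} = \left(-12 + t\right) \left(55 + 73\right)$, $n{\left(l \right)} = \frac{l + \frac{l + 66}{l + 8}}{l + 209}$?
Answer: $- \frac{1323005}{76} \approx -17408.0$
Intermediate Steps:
$I = 0$ ($I = - \frac{6}{5} + \frac{1}{5} \cdot 6 = - \frac{6}{5} + \frac{6}{5} = 0$)
$n{\left(l \right)} = \frac{l + \frac{66 + l}{8 + l}}{209 + l}$
$M{\left(t \right)} = -1536 + 128 t$ ($M{\left(t \right)} = \left(-12 + t\right) 128 = -1536 + 128 t$)
$n{\left(I \right)} - M{\left(148 \right)} = \frac{66 + 0^{2} + 9 \cdot 0}{1672 + 0^{2} + 217 \cdot 0} - \left(-1536 + 128 \cdot 148\right) = \frac{66 + 0 + 0}{1672 + 0 + 0} - \left(-1536 + 18944\right) = \frac{1}{1672} \cdot 66 - 17408 = \frac{3}{76} - 17408 = - \frac{1323005}{76}$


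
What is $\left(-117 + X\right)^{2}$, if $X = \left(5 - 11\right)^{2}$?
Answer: $6561$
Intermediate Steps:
$X = 36$ ($X = \left(-6\right)^{2} = 36$)
$\left(-117 + X\right)^{2} = \left(-117 + 36\right)^{2} = \left(-81\right)^{2} = 6561$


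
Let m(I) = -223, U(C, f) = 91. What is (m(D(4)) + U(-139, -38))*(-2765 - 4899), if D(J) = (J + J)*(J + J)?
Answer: 1011648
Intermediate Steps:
D(J) = 4*J² (D(J) = (2*J)*(2*J) = 4*J²)
(m(D(4)) + U(-139, -38))*(-2765 - 4899) = (-223 + 91)*(-2765 - 4899) = -132*(-7664) = 1011648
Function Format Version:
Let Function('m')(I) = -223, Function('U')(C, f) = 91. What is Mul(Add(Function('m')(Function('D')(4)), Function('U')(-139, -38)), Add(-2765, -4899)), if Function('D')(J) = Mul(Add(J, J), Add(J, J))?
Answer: 1011648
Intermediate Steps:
Function('D')(J) = Mul(4, Pow(J, 2)) (Function('D')(J) = Mul(Mul(2, J), Mul(2, J)) = Mul(4, Pow(J, 2)))
Mul(Add(Function('m')(Function('D')(4)), Function('U')(-139, -38)), Add(-2765, -4899)) = Mul(Add(-223, 91), Add(-2765, -4899)) = Mul(-132, -7664) = 1011648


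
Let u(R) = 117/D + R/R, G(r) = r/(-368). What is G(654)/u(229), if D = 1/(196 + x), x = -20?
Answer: -327/3789112 ≈ -8.6300e-5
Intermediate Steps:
G(r) = -r/368 (G(r) = r*(-1/368) = -r/368)
D = 1/176 (D = 1/(196 - 20) = 1/176 ≈ 0.0056818)
u(R) = 20593 (u(R) = 117/(1/176) + R/R = 117*176 + 1 = 20592 + 1 = 20593)
G(654)/u(229) = -1/368*654/20593 = -327/184*1/20593 = -327/3789112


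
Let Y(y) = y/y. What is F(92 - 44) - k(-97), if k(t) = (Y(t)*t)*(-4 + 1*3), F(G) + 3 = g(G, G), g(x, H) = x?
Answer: -52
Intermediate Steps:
F(G) = -3 + G
Y(y) = 1
k(t) = -t (k(t) = (1*t)*(-4 + 1*3) = t*(-4 + 3) = t*(-1) = -t)
F(92 - 44) - k(-97) = (-3 + (92 - 44)) - (-1)*(-97) = (-3 + 48) - 1*97 = 45 - 97 = -52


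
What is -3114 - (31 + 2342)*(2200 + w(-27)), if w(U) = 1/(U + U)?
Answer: -94026061/18 ≈ -5.2237e+6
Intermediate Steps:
w(U) = 1/(2*U)
-3114 - (31 + 2342)*(2200 + w(-27)) = -3114 - (31 + 2342)*(2200 + (1/2)/(-27)) = -3114 - 2373*(2200 + (1/2)*(-1/27)) = -3114 - 2373*(2200 - 1/54) = -3114 - 2373*118799/54 = -3114 - 1*93970009/18 = -3114 - 93970009/18 = -94026061/18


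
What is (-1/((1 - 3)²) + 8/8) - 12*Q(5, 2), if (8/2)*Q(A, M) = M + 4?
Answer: -69/4 ≈ -17.250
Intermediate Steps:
Q(A, M) = 1 + M/4 (Q(A, M) = (M + 4)/4 = (4 + M)/4 = 1 + M/4)
(-1/((1 - 3)²) + 8/8) - 12*Q(5, 2) = (-1/((1 - 3)²) + 8/8) - 12*(1 + (¼)*2) = (-1/((-2)²) + 8*(⅛)) - 12*(1 + ½) = (-1/4 + 1) - 12*3/2 = (-1*¼ + 1) - 18 = (-¼ + 1) - 18 = ¾ - 18 = -69/4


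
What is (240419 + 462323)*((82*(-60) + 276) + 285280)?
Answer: 197214703912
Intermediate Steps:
(240419 + 462323)*((82*(-60) + 276) + 285280) = 702742*((-4920 + 276) + 285280) = 702742*(-4644 + 285280) = 702742*280636 = 197214703912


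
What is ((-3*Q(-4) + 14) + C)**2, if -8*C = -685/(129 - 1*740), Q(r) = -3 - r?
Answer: 2817804889/23892544 ≈ 117.94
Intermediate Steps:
C = -685/4888 (C = -(-685)/(8*(129 - 1*740)) = -(-685)/(8*(129 - 740)) = -(-685)/(8*(-611)) = -(-685)*(-1)/(8*611) = -1/8*685/611 = -685/4888 ≈ -0.14014)
((-3*Q(-4) + 14) + C)**2 = ((-3*(-3 - 1*(-4)) + 14) - 685/4888)**2 = ((-3*(-3 + 4) + 14) - 685/4888)**2 = ((-3*1 + 14) - 685/4888)**2 = ((-3 + 14) - 685/4888)**2 = (11 - 685/4888)**2 = (53083/4888)**2 = 2817804889/23892544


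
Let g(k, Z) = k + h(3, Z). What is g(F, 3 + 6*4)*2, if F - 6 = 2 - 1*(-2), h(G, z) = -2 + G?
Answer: 22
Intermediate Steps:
F = 10 (F = 6 + (2 - 1*(-2)) = 6 + (2 + 2) = 6 + 4 = 10)
g(k, Z) = 1 + k (g(k, Z) = k + (-2 + 3) = k + 1 = 1 + k)
g(F, 3 + 6*4)*2 = (1 + 10)*2 = 11*2 = 22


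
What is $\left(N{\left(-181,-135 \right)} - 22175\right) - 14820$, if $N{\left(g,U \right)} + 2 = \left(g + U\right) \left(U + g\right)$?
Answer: $62859$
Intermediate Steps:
$N{\left(g,U \right)} = -2 + \left(U + g\right)^{2}$ ($N{\left(g,U \right)} = -2 + \left(g + U\right) \left(U + g\right) = -2 + \left(U + g\right) \left(U + g\right) = -2 + \left(U + g\right)^{2}$)
$\left(N{\left(-181,-135 \right)} - 22175\right) - 14820 = \left(\left(-2 + \left(-135 - 181\right)^{2}\right) - 22175\right) - 14820 = \left(\left(-2 + \left(-316\right)^{2}\right) - 22175\right) - 14820 = \left(\left(-2 + 99856\right) - 22175\right) - 14820 = \left(99854 - 22175\right) - 14820 = 77679 - 14820 = 62859$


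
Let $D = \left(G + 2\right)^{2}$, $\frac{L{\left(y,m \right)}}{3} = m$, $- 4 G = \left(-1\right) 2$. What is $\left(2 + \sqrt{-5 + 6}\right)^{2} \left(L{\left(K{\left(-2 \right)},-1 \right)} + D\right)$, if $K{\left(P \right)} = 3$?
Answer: $\frac{117}{4} \approx 29.25$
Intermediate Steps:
$G = \frac{1}{2}$ ($G = - \frac{\left(-1\right) 2}{4} = \left(- \frac{1}{4}\right) \left(-2\right) = \frac{1}{2} \approx 0.5$)
$L{\left(y,m \right)} = 3 m$
$D = \frac{25}{4}$ ($D = \left(\frac{1}{2} + 2\right)^{2} = \left(\frac{5}{2}\right)^{2} = \frac{25}{4} \approx 6.25$)
$\left(2 + \sqrt{-5 + 6}\right)^{2} \left(L{\left(K{\left(-2 \right)},-1 \right)} + D\right) = \left(2 + \sqrt{-5 + 6}\right)^{2} \left(3 \left(-1\right) + \frac{25}{4}\right) = \left(2 + \sqrt{1}\right)^{2} \left(-3 + \frac{25}{4}\right) = \left(2 + 1\right)^{2} \cdot \frac{13}{4} = 3^{2} \cdot \frac{13}{4} = 9 \cdot \frac{13}{4} = \frac{117}{4}$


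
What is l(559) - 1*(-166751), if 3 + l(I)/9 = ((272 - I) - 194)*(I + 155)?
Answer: -2924182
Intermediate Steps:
l(I) = -27 + 9*(78 - I)*(155 + I) (l(I) = -27 + 9*(((272 - I) - 194)*(I + 155)) = -27 + 9*((78 - I)*(155 + I)) = -27 + 9*(78 - I)*(155 + I))
l(559) - 1*(-166751) = (108783 - 693*559 - 9*559**2) - 1*(-166751) = (108783 - 387387 - 9*312481) + 166751 = (108783 - 387387 - 2812329) + 166751 = -3090933 + 166751 = -2924182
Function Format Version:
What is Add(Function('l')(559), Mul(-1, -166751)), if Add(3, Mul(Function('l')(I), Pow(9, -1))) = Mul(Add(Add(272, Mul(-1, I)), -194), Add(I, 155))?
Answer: -2924182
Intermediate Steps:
Function('l')(I) = Add(-27, Mul(9, Add(78, Mul(-1, I)), Add(155, I))) (Function('l')(I) = Add(-27, Mul(9, Mul(Add(Add(272, Mul(-1, I)), -194), Add(I, 155)))) = Add(-27, Mul(9, Mul(Add(78, Mul(-1, I)), Add(155, I)))) = Add(-27, Mul(9, Add(78, Mul(-1, I)), Add(155, I))))
Add(Function('l')(559), Mul(-1, -166751)) = Add(Add(108783, Mul(-693, 559), Mul(-9, Pow(559, 2))), Mul(-1, -166751)) = Add(Add(108783, -387387, Mul(-9, 312481)), 166751) = Add(Add(108783, -387387, -2812329), 166751) = Add(-3090933, 166751) = -2924182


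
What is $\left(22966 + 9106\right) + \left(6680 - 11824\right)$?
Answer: $26928$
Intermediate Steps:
$\left(22966 + 9106\right) + \left(6680 - 11824\right) = 32072 + \left(6680 - 11824\right) = 32072 - 5144 = 26928$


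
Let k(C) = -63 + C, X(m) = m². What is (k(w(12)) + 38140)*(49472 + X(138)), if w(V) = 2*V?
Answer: 2610528116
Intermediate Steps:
(k(w(12)) + 38140)*(49472 + X(138)) = ((-63 + 2*12) + 38140)*(49472 + 138²) = ((-63 + 24) + 38140)*(49472 + 19044) = (-39 + 38140)*68516 = 38101*68516 = 2610528116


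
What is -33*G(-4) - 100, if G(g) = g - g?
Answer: -100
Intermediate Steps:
G(g) = 0
-33*G(-4) - 100 = -33*0 - 100 = 0 - 100 = -100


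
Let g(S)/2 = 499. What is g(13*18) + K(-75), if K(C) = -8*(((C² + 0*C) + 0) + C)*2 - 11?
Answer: -87813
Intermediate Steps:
g(S) = 998 (g(S) = 2*499 = 998)
K(C) = -11 - 16*C - 16*C² (K(C) = -8*(((C² + 0) + 0) + C)*2 - 11 = -8*((C² + 0) + C)*2 - 11 = -8*(C² + C)*2 - 11 = -8*(C + C²)*2 - 11 = -8*(2*C + 2*C²) - 11 = (-16*C - 16*C²) - 11 = -11 - 16*C - 16*C²)
g(13*18) + K(-75) = 998 + (-11 - 16*(-75) - 16*(-75)²) = 998 + (-11 + 1200 - 16*5625) = 998 + (-11 + 1200 - 90000) = 998 - 88811 = -87813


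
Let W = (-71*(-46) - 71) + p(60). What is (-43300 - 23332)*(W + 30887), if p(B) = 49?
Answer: -2274216792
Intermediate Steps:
W = 3244 (W = (-71*(-46) - 71) + 49 = (3266 - 71) + 49 = 3195 + 49 = 3244)
(-43300 - 23332)*(W + 30887) = (-43300 - 23332)*(3244 + 30887) = -66632*34131 = -2274216792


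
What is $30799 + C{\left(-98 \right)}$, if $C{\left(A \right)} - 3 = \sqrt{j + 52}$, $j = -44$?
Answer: $30802 + 2 \sqrt{2} \approx 30805.0$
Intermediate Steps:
$C{\left(A \right)} = 3 + 2 \sqrt{2}$ ($C{\left(A \right)} = 3 + \sqrt{-44 + 52} = 3 + \sqrt{8} = 3 + 2 \sqrt{2}$)
$30799 + C{\left(-98 \right)} = 30799 + \left(3 + 2 \sqrt{2}\right) = 30802 + 2 \sqrt{2}$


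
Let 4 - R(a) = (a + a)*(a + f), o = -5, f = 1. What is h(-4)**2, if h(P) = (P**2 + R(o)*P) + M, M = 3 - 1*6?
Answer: 24649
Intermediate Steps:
R(a) = 4 - 2*a*(1 + a) (R(a) = 4 - (a + a)*(a + 1) = 4 - 2*a*(1 + a))
M = -3 (M = 3 - 6 = -3)
h(P) = -3 + P**2 - 36*P (h(P) = (P**2 + (4 - 2*(-5) - 2*(-5)**2)*P) - 3 = (P**2 + (4 + 10 - 2*25)*P) - 3 = (P**2 + (4 + 10 - 50)*P) - 3 = (P**2 - 36*P) - 3 = -3 + P**2 - 36*P)
h(-4)**2 = (-3 + (-4)**2 - 36*(-4))**2 = (-3 + 16 + 144)**2 = 157**2 = 24649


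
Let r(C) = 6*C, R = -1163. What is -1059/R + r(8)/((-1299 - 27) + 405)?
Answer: 306505/357041 ≈ 0.85846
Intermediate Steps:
-1059/R + r(8)/((-1299 - 27) + 405) = -1059/(-1163) + (6*8)/((-1299 - 27) + 405) = -1059*(-1/1163) + 48/(-1326 + 405) = 1059/1163 + 48/(-921) = 1059/1163 + 48*(-1/921) = 1059/1163 - 16/307 = 306505/357041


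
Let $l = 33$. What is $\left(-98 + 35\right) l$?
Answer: $-2079$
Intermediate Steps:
$\left(-98 + 35\right) l = \left(-98 + 35\right) 33 = \left(-63\right) 33 = -2079$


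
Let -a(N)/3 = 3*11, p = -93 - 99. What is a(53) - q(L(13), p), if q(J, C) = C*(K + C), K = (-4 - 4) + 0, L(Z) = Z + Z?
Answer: -38499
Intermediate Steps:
L(Z) = 2*Z
K = -8 (K = -8 + 0 = -8)
p = -192
q(J, C) = C*(-8 + C)
a(N) = -99 (a(N) = -9*11 = -3*33 = -99)
a(53) - q(L(13), p) = -99 - (-192)*(-8 - 192) = -99 - (-192)*(-200) = -99 - 1*38400 = -99 - 38400 = -38499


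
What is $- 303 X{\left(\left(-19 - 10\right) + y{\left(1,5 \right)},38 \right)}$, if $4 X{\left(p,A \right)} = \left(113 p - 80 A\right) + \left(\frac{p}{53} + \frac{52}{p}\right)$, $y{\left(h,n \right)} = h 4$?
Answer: $\frac{1177837659}{2650} \approx 4.4447 \cdot 10^{5}$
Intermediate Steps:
$y{\left(h,n \right)} = 4 h$
$X{\left(p,A \right)} = - 20 A + \frac{13}{p} + \frac{2995 p}{106}$ ($X{\left(p,A \right)} = \frac{\left(113 p - 80 A\right) + \left(\frac{p}{53} + \frac{52}{p}\right)}{4} = \frac{\left(- 80 A + 113 p\right) + \left(p \frac{1}{53} + \frac{52}{p}\right)}{4} = \frac{\left(- 80 A + 113 p\right) + \left(\frac{p}{53} + \frac{52}{p}\right)}{4} = \frac{\left(- 80 A + 113 p\right) + \left(\frac{52}{p} + \frac{p}{53}\right)}{4} = \frac{- 80 A + \frac{52}{p} + \frac{5990 p}{53}}{4} = - 20 A + \frac{13}{p} + \frac{2995 p}{106}$)
$- 303 X{\left(\left(-19 - 10\right) + y{\left(1,5 \right)},38 \right)} = - 303 \left(\left(-20\right) 38 + \frac{13}{\left(-19 - 10\right) + 4 \cdot 1} + \frac{2995 \left(\left(-19 - 10\right) + 4 \cdot 1\right)}{106}\right) = - 303 \left(-760 + \frac{13}{-29 + 4} + \frac{2995 \left(-29 + 4\right)}{106}\right) = - 303 \left(-760 + \frac{13}{-25} + \frac{2995}{106} \left(-25\right)\right) = - 303 \left(-760 + 13 \left(- \frac{1}{25}\right) - \frac{74875}{106}\right) = - 303 \left(-760 - \frac{13}{25} - \frac{74875}{106}\right) = \left(-303\right) \left(- \frac{3887253}{2650}\right) = \frac{1177837659}{2650}$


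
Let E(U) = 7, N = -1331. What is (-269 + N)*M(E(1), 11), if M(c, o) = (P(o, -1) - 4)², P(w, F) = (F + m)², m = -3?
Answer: -230400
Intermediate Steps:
P(w, F) = (-3 + F)² (P(w, F) = (F - 3)² = (-3 + F)²)
M(c, o) = 144 (M(c, o) = ((-3 - 1)² - 4)² = ((-4)² - 4)² = (16 - 4)² = 12² = 144)
(-269 + N)*M(E(1), 11) = (-269 - 1331)*144 = -1600*144 = -230400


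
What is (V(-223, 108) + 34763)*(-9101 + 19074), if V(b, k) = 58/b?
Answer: 77311603543/223 ≈ 3.4669e+8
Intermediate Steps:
(V(-223, 108) + 34763)*(-9101 + 19074) = (58/(-223) + 34763)*(-9101 + 19074) = (58*(-1/223) + 34763)*9973 = (-58/223 + 34763)*9973 = (7752091/223)*9973 = 77311603543/223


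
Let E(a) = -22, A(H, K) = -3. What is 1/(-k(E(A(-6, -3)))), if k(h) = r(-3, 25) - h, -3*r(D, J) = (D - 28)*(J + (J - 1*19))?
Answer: -3/1027 ≈ -0.0029211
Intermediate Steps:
r(D, J) = -(-28 + D)*(-19 + 2*J)/3 (r(D, J) = -(D - 28)*(J + (J - 1*19))/3 = -(-28 + D)*(J + (J - 19))/3 = -(-28 + D)*(J + (-19 + J))/3 = -(-28 + D)*(-19 + 2*J)/3)
k(h) = 961/3 - h (k(h) = (-532/3 + (19/3)*(-3) + (56/3)*25 - ⅔*(-3)*25) - h = (-532/3 - 19 + 1400/3 + 50) - h = 961/3 - h)
1/(-k(E(A(-6, -3)))) = 1/(-(961/3 - 1*(-22))) = 1/(-(961/3 + 22)) = 1/(-1*1027/3) = 1/(-1027/3) = -3/1027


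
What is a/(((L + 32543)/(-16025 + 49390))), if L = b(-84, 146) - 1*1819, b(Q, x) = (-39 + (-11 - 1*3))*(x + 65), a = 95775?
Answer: 3195532875/19541 ≈ 1.6353e+5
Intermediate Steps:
b(Q, x) = -3445 - 53*x (b(Q, x) = (-39 + (-11 - 3))*(65 + x) = (-39 - 14)*(65 + x) = -53*(65 + x) = -3445 - 53*x)
L = -13002 (L = (-3445 - 53*146) - 1*1819 = (-3445 - 7738) - 1819 = -11183 - 1819 = -13002)
a/(((L + 32543)/(-16025 + 49390))) = 95775/(((-13002 + 32543)/(-16025 + 49390))) = 95775/((19541/33365)) = 95775/((19541*(1/33365))) = 95775/(19541/33365) = 95775*(33365/19541) = 3195532875/19541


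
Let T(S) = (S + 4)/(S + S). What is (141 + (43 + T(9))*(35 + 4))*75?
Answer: 276925/2 ≈ 1.3846e+5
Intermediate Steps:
T(S) = (4 + S)/(2*S) (T(S) = (4 + S)/((2*S)) = (4 + S)*(1/(2*S)) = (4 + S)/(2*S))
(141 + (43 + T(9))*(35 + 4))*75 = (141 + (43 + (½)*(4 + 9)/9)*(35 + 4))*75 = (141 + (43 + (½)*(⅑)*13)*39)*75 = (141 + (43 + 13/18)*39)*75 = (141 + (787/18)*39)*75 = (141 + 10231/6)*75 = (11077/6)*75 = 276925/2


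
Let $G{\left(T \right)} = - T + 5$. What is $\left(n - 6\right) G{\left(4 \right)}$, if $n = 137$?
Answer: $131$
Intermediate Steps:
$G{\left(T \right)} = 5 - T$
$\left(n - 6\right) G{\left(4 \right)} = \left(137 - 6\right) \left(5 - 4\right) = 131 \left(5 - 4\right) = 131 \cdot 1 = 131$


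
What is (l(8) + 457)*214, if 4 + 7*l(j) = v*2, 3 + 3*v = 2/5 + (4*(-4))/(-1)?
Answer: 10284626/105 ≈ 97949.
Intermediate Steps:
v = 67/15 (v = -1 + (2/5 + (4*(-4))/(-1))/3 = -1 + (2*(⅕) - 16*(-1))/3 = -1 + (⅖ + 16)/3 = -1 + (⅓)*(82/5) = -1 + 82/15 = 67/15 ≈ 4.4667)
l(j) = 74/105 (l(j) = -4/7 + ((67/15)*2)/7 = -4/7 + (⅐)*(134/15) = -4/7 + 134/105 = 74/105)
(l(8) + 457)*214 = (74/105 + 457)*214 = (48059/105)*214 = 10284626/105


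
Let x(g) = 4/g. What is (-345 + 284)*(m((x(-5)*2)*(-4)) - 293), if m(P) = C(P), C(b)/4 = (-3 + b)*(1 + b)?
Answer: 293349/25 ≈ 11734.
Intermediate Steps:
C(b) = 4*(1 + b)*(-3 + b) (C(b) = 4*((-3 + b)*(1 + b)) = 4*((1 + b)*(-3 + b)) = 4*(1 + b)*(-3 + b))
m(P) = -12 - 8*P + 4*P**2
(-345 + 284)*(m((x(-5)*2)*(-4)) - 293) = (-345 + 284)*((-12 - 8*(4/(-5))*2*(-4) + 4*(((4/(-5))*2)*(-4))**2) - 293) = -61*((-12 - 8*(4*(-1/5))*2*(-4) + 4*(((4*(-1/5))*2)*(-4))**2) - 293) = -61*((-12 - 8*(-4/5*2)*(-4) + 4*(-4/5*2*(-4))**2) - 293) = -61*((-12 - (-64)*(-4)/5 + 4*(-8/5*(-4))**2) - 293) = -61*((-12 - 8*32/5 + 4*(32/5)**2) - 293) = -61*((-12 - 256/5 + 4*(1024/25)) - 293) = -61*((-12 - 256/5 + 4096/25) - 293) = -61*(2516/25 - 293) = -61*(-4809/25) = 293349/25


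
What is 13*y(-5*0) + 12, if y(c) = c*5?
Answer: 12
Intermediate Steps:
y(c) = 5*c
13*y(-5*0) + 12 = 13*(5*(-5*0)) + 12 = 13*(5*0) + 12 = 13*0 + 12 = 0 + 12 = 12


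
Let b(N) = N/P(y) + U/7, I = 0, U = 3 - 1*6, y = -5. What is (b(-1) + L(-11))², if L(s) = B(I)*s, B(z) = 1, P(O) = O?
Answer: 154449/1225 ≈ 126.08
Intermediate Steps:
U = -3 (U = 3 - 6 = -3)
b(N) = -3/7 - N/5 (b(N) = N/(-5) - 3/7 = N*(-⅕) - 3*⅐ = -N/5 - 3/7 = -3/7 - N/5)
L(s) = s (L(s) = 1*s = s)
(b(-1) + L(-11))² = ((-3/7 - ⅕*(-1)) - 11)² = ((-3/7 + ⅕) - 11)² = (-8/35 - 11)² = (-393/35)² = 154449/1225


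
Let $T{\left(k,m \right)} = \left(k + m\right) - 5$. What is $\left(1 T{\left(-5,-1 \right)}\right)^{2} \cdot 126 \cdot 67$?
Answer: $1021482$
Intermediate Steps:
$T{\left(k,m \right)} = -5 + k + m$
$\left(1 T{\left(-5,-1 \right)}\right)^{2} \cdot 126 \cdot 67 = \left(1 \left(-5 - 5 - 1\right)\right)^{2} \cdot 126 \cdot 67 = \left(1 \left(-11\right)\right)^{2} \cdot 126 \cdot 67 = \left(-11\right)^{2} \cdot 126 \cdot 67 = 121 \cdot 126 \cdot 67 = 15246 \cdot 67 = 1021482$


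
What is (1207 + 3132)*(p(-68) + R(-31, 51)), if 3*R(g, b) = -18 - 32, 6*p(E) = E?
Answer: -121492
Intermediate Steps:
p(E) = E/6
R(g, b) = -50/3 (R(g, b) = (-18 - 32)/3 = (1/3)*(-50) = -50/3)
(1207 + 3132)*(p(-68) + R(-31, 51)) = (1207 + 3132)*((1/6)*(-68) - 50/3) = 4339*(-34/3 - 50/3) = 4339*(-28) = -121492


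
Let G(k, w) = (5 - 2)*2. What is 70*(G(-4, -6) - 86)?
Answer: -5600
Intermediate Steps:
G(k, w) = 6 (G(k, w) = 3*2 = 6)
70*(G(-4, -6) - 86) = 70*(6 - 86) = 70*(-80) = -5600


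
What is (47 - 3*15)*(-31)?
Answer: -62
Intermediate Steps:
(47 - 3*15)*(-31) = (47 - 45)*(-31) = 2*(-31) = -62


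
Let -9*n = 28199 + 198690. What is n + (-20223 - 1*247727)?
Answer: -2638439/9 ≈ -2.9316e+5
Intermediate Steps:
n = -226889/9 (n = -(28199 + 198690)/9 = -⅑*226889 = -226889/9 ≈ -25210.)
n + (-20223 - 1*247727) = -226889/9 + (-20223 - 1*247727) = -226889/9 + (-20223 - 247727) = -226889/9 - 267950 = -2638439/9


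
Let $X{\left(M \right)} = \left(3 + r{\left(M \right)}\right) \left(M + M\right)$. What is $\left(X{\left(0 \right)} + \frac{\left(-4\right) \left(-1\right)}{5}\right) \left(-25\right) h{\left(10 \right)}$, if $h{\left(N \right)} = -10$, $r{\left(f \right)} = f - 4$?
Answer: $200$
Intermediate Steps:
$r{\left(f \right)} = -4 + f$
$X{\left(M \right)} = 2 M \left(-1 + M\right)$ ($X{\left(M \right)} = \left(3 + \left(-4 + M\right)\right) \left(M + M\right) = \left(-1 + M\right) 2 M = 2 M \left(-1 + M\right)$)
$\left(X{\left(0 \right)} + \frac{\left(-4\right) \left(-1\right)}{5}\right) \left(-25\right) h{\left(10 \right)} = \left(2 \cdot 0 \left(-1 + 0\right) + \frac{\left(-4\right) \left(-1\right)}{5}\right) \left(-25\right) \left(-10\right) = \left(2 \cdot 0 \left(-1\right) + \frac{1}{5} \cdot 4\right) \left(-25\right) \left(-10\right) = \left(0 + \frac{4}{5}\right) \left(-25\right) \left(-10\right) = \frac{4}{5} \left(-25\right) \left(-10\right) = \left(-20\right) \left(-10\right) = 200$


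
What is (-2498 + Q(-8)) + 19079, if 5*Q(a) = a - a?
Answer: 16581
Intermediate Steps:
Q(a) = 0 (Q(a) = (a - a)/5 = (1/5)*0 = 0)
(-2498 + Q(-8)) + 19079 = (-2498 + 0) + 19079 = -2498 + 19079 = 16581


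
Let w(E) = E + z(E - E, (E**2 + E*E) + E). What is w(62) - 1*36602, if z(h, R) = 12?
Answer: -36528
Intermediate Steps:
w(E) = 12 + E (w(E) = E + 12 = 12 + E)
w(62) - 1*36602 = (12 + 62) - 1*36602 = 74 - 36602 = -36528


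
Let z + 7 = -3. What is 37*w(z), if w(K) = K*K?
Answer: 3700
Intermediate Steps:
z = -10 (z = -7 - 3 = -10)
w(K) = K²
37*w(z) = 37*(-10)² = 37*100 = 3700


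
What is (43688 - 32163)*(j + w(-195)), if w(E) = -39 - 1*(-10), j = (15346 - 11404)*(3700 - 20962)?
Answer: -784239750325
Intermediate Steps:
j = -68046804 (j = 3942*(-17262) = -68046804)
w(E) = -29 (w(E) = -39 + 10 = -29)
(43688 - 32163)*(j + w(-195)) = (43688 - 32163)*(-68046804 - 29) = 11525*(-68046833) = -784239750325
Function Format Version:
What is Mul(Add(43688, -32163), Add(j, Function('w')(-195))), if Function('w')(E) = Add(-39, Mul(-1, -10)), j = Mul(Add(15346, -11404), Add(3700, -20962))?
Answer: -784239750325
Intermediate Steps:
j = -68046804 (j = Mul(3942, -17262) = -68046804)
Function('w')(E) = -29 (Function('w')(E) = Add(-39, 10) = -29)
Mul(Add(43688, -32163), Add(j, Function('w')(-195))) = Mul(Add(43688, -32163), Add(-68046804, -29)) = Mul(11525, -68046833) = -784239750325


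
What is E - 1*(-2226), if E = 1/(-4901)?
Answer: 10909625/4901 ≈ 2226.0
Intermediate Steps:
E = -1/4901 ≈ -0.00020404
E - 1*(-2226) = -1/4901 - 1*(-2226) = -1/4901 + 2226 = 10909625/4901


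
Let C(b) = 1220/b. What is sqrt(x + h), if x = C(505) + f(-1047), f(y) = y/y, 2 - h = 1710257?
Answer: I*sqrt(17446276410)/101 ≈ 1307.8*I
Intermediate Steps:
h = -1710255 (h = 2 - 1*1710257 = 2 - 1710257 = -1710255)
f(y) = 1
x = 345/101 (x = 1220/505 + 1 = 1220*(1/505) + 1 = 244/101 + 1 = 345/101 ≈ 3.4158)
sqrt(x + h) = sqrt(345/101 - 1710255) = sqrt(-172735410/101) = I*sqrt(17446276410)/101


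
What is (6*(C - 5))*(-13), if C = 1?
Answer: 312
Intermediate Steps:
(6*(C - 5))*(-13) = (6*(1 - 5))*(-13) = (6*(-4))*(-13) = -24*(-13) = 312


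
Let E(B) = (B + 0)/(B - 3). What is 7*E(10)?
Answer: 10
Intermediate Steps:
E(B) = B/(-3 + B)
7*E(10) = 7*(10/(-3 + 10)) = 7*(10/7) = 10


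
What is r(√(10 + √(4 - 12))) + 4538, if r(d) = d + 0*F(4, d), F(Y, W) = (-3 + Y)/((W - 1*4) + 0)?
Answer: 4538 + √(10 + 2*I*√2) ≈ 4541.2 + 0.44289*I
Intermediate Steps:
F(Y, W) = (-3 + Y)/(-4 + W) (F(Y, W) = (-3 + Y)/((W - 4) + 0) = (-3 + Y)/((-4 + W) + 0) = (-3 + Y)/(-4 + W))
r(d) = d (r(d) = d + 0*((-3 + 4)/(-4 + d)) = d + 0*(1/(-4 + d)) = d + 0/(-4 + d) = d + 0 = d)
r(√(10 + √(4 - 12))) + 4538 = √(10 + √(4 - 12)) + 4538 = √(10 + √(-8)) + 4538 = √(10 + 2*I*√2) + 4538 = 4538 + √(10 + 2*I*√2)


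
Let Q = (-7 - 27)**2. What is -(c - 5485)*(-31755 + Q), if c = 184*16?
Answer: -77752059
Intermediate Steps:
c = 2944
Q = 1156 (Q = (-34)**2 = 1156)
-(c - 5485)*(-31755 + Q) = -(2944 - 5485)*(-31755 + 1156) = -(-2541)*(-30599) = -1*77752059 = -77752059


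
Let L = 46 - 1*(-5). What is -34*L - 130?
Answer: -1864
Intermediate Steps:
L = 51 (L = 46 + 5 = 51)
-34*L - 130 = -34*51 - 130 = -1734 - 130 = -1864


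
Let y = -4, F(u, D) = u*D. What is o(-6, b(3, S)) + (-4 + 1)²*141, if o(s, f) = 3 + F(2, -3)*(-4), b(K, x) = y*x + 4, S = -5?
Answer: 1296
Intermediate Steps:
F(u, D) = D*u
b(K, x) = 4 - 4*x (b(K, x) = -4*x + 4 = 4 - 4*x)
o(s, f) = 27 (o(s, f) = 3 - 3*2*(-4) = 3 - 6*(-4) = 3 + 24 = 27)
o(-6, b(3, S)) + (-4 + 1)²*141 = 27 + (-4 + 1)²*141 = 27 + (-3)²*141 = 27 + 9*141 = 27 + 1269 = 1296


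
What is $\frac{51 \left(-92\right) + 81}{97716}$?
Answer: $- \frac{1537}{32572} \approx -0.047188$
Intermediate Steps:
$\frac{51 \left(-92\right) + 81}{97716} = \left(-4692 + 81\right) \frac{1}{97716} = \left(-4611\right) \frac{1}{97716} = - \frac{1537}{32572}$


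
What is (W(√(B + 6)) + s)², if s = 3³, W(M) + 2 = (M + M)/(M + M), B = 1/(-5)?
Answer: 676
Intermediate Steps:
B = -⅕ ≈ -0.20000
W(M) = -1 (W(M) = -2 + (M + M)/(M + M) = -2 + (2*M)/((2*M)) = -2 + (2*M)*(1/(2*M)) = -2 + 1 = -1)
s = 27
(W(√(B + 6)) + s)² = (-1 + 27)² = 26² = 676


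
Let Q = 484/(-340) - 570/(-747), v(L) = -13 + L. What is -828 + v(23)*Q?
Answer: -3532882/4233 ≈ -834.60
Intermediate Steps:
Q = -13979/21165 (Q = 484*(-1/340) - 570*(-1/747) = -121/85 + 190/249 = -13979/21165 ≈ -0.66048)
-828 + v(23)*Q = -828 + (-13 + 23)*(-13979/21165) = -828 + 10*(-13979/21165) = -828 - 27958/4233 = -3532882/4233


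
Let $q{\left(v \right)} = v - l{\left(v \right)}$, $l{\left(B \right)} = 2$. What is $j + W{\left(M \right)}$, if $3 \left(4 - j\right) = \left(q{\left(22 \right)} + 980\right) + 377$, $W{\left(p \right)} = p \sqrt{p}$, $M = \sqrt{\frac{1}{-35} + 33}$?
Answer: $-455 + \frac{\sqrt[4]{35} \cdot 1154^{\frac{3}{4}}}{35} \approx -441.24$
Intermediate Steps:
$M = \frac{\sqrt{40390}}{35}$ ($M = \sqrt{- \frac{1}{35} + 33} = \sqrt{\frac{1154}{35}} = \frac{\sqrt{40390}}{35} \approx 5.7421$)
$q{\left(v \right)} = -2 + v$ ($q{\left(v \right)} = v - 2 = -2 + v$)
$W{\left(p \right)} = p^{\frac{3}{2}}$
$j = -455$ ($j = 4 - \frac{\left(\left(-2 + 22\right) + 980\right) + 377}{3} = 4 - \frac{\left(20 + 980\right) + 377}{3} = 4 - \frac{1000 + 377}{3} = 4 - 459 = -455$)
$j + W{\left(M \right)} = -455 + \left(\frac{\sqrt{40390}}{35}\right)^{\frac{3}{2}} = -455 + \frac{\sqrt[4]{35} \cdot 1154^{\frac{3}{4}}}{35}$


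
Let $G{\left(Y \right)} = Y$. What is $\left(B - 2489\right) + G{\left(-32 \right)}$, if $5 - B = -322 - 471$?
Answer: $-1723$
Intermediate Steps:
$B = 798$ ($B = 5 - \left(-322 - 471\right) = 5 - -793 = 5 + 793 = 798$)
$\left(B - 2489\right) + G{\left(-32 \right)} = \left(798 - 2489\right) - 32 = -1691 - 32 = -1723$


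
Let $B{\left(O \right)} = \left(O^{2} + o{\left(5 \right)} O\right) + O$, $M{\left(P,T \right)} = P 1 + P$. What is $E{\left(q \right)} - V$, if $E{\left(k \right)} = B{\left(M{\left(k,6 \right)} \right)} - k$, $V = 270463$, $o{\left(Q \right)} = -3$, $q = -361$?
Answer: $252626$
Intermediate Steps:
$M{\left(P,T \right)} = 2 P$ ($M{\left(P,T \right)} = P + P = 2 P$)
$B{\left(O \right)} = O^{2} - 2 O$ ($B{\left(O \right)} = \left(O^{2} - 3 O\right) + O = O^{2} - 2 O$)
$E{\left(k \right)} = - k + 2 k \left(-2 + 2 k\right)$ ($E{\left(k \right)} = 2 k \left(-2 + 2 k\right) - k = - k + 2 k \left(-2 + 2 k\right)$)
$E{\left(q \right)} - V = - 361 \left(-5 + 4 \left(-361\right)\right) - 270463 = - 361 \left(-5 - 1444\right) - 270463 = \left(-361\right) \left(-1449\right) - 270463 = 523089 - 270463 = 252626$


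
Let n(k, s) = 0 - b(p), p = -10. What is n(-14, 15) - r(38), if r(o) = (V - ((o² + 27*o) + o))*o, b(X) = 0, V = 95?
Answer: 91694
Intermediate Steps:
n(k, s) = 0 (n(k, s) = 0 - 1*0 = 0 + 0 = 0)
r(o) = o*(95 - o² - 28*o) (r(o) = (95 - ((o² + 27*o) + o))*o = (95 - (o² + 28*o))*o = (95 + (-o² - 28*o))*o = (95 - o² - 28*o)*o = o*(95 - o² - 28*o))
n(-14, 15) - r(38) = 0 - 38*(95 - 1*38² - 28*38) = 0 - 38*(95 - 1*1444 - 1064) = 0 - 38*(95 - 1444 - 1064) = 0 - 38*(-2413) = 0 - 1*(-91694) = 0 + 91694 = 91694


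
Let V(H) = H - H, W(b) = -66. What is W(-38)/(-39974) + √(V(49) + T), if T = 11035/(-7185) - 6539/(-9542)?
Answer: 3/1817 + I*√946251880266/1054758 ≈ 0.0016511 + 0.92225*I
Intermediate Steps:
T = -897127/1054758 (T = 11035*(-1/7185) - 6539*(-1/9542) = -2207/1437 + 503/734 = -897127/1054758 ≈ -0.85055)
V(H) = 0
W(-38)/(-39974) + √(V(49) + T) = -66/(-39974) + √(0 - 897127/1054758) = -66*(-1/39974) + √(-897127/1054758) = 3/1817 + I*√946251880266/1054758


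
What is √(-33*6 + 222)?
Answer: 2*√6 ≈ 4.8990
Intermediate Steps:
√(-33*6 + 222) = √(-198 + 222) = √24 = 2*√6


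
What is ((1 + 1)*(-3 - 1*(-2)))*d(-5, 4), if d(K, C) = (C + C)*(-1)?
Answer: 16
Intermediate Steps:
d(K, C) = -2*C (d(K, C) = (2*C)*(-1) = -2*C)
((1 + 1)*(-3 - 1*(-2)))*d(-5, 4) = ((1 + 1)*(-3 - 1*(-2)))*(-2*4) = (2*(-3 + 2))*(-8) = (2*(-1))*(-8) = -2*(-8) = 16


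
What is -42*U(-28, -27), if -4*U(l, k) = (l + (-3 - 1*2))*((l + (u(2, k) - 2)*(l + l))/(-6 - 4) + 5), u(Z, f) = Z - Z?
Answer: 11781/10 ≈ 1178.1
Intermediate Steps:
u(Z, f) = 0
U(l, k) = -(-5 + l)*(5 + 3*l/10)/4 (U(l, k) = -(l + (-3 - 1*2))*((l + (0 - 2)*(l + l))/(-6 - 4) + 5)/4 = -(l + (-3 - 2))*((l - 4*l)/(-10) + 5)/4 = -(l - 5)*((l - 4*l)*(-1/10) + 5)/4 = -(-5 + l)*(-3*l*(-1/10) + 5)/4 = -(-5 + l)*(3*l/10 + 5)/4 = -(-5 + l)*(5 + 3*l/10)/4)
-42*U(-28, -27) = -42*(25/4 - 7/8*(-28) - 3/40*(-28)**2) = -42*(25/4 + 49/2 - 3/40*784) = -42*(25/4 + 49/2 - 294/5) = -42*(-561/20) = 11781/10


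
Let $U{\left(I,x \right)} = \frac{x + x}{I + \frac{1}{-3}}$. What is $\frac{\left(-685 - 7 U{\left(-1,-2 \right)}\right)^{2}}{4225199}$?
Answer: $\frac{498436}{4225199} \approx 0.11797$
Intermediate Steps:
$U{\left(I,x \right)} = \frac{2 x}{- \frac{1}{3} + I}$ ($U{\left(I,x \right)} = \frac{2 x}{I - \frac{1}{3}} = \frac{2 x}{- \frac{1}{3} + I}$)
$\frac{\left(-685 - 7 U{\left(-1,-2 \right)}\right)^{2}}{4225199} = \frac{\left(-685 - 7 \cdot 6 \left(-2\right) \frac{1}{-1 + 3 \left(-1\right)}\right)^{2}}{4225199} = \left(-685 - 7 \cdot 6 \left(-2\right) \frac{1}{-1 - 3}\right)^{2} \cdot \frac{1}{4225199} = \left(-685 - 7 \cdot 6 \left(-2\right) \frac{1}{-4}\right)^{2} \cdot \frac{1}{4225199} = \left(-685 - 7 \cdot 6 \left(-2\right) \left(- \frac{1}{4}\right)\right)^{2} \cdot \frac{1}{4225199} = \left(-685 - 21\right)^{2} \cdot \frac{1}{4225199} = \left(-706\right)^{2} \cdot \frac{1}{4225199} = 498436 \cdot \frac{1}{4225199} = \frac{498436}{4225199}$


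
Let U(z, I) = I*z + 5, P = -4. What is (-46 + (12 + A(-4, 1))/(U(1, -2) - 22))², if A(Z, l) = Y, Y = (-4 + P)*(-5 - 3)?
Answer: 2500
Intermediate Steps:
U(z, I) = 5 + I*z
Y = 64 (Y = (-4 - 4)*(-5 - 3) = -8*(-8) = 64)
A(Z, l) = 64
(-46 + (12 + A(-4, 1))/(U(1, -2) - 22))² = (-46 + (12 + 64)/((5 - 2*1) - 22))² = (-46 + 76/((5 - 2) - 22))² = (-46 + 76/(3 - 22))² = (-46 + 76/(-19))² = (-46 + 76*(-1/19))² = (-46 - 4)² = (-50)² = 2500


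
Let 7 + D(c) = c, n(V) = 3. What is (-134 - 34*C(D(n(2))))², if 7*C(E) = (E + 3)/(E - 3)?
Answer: 43560000/2401 ≈ 18142.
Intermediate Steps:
D(c) = -7 + c
C(E) = (3 + E)/(7*(-3 + E)) (C(E) = ((E + 3)/(E - 3))/7 = ((3 + E)/(-3 + E))/7 = (3 + E)/(7*(-3 + E)))
(-134 - 34*C(D(n(2))))² = (-134 - 34*(3 + (-7 + 3))/(7*(-3 + (-7 + 3))))² = (-134 - 34*(3 - 4)/(7*(-3 - 4)))² = (-134 - 34*(-1)/(7*(-7)))² = (-134 - 34*(-1)*(-1)/(7*7))² = (-134 - 34*1/49)² = (-134 - 34/49)² = (-6600/49)² = 43560000/2401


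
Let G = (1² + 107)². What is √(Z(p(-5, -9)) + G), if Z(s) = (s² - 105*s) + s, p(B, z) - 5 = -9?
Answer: 24*√21 ≈ 109.98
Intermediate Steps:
p(B, z) = -4 (p(B, z) = 5 - 9 = -4)
Z(s) = s² - 104*s
G = 11664 (G = (1 + 107)² = 108² = 11664)
√(Z(p(-5, -9)) + G) = √(-4*(-104 - 4) + 11664) = √(-4*(-108) + 11664) = √(432 + 11664) = √12096 = 24*√21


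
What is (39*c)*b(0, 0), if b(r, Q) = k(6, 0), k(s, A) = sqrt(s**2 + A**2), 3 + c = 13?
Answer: 2340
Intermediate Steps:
c = 10 (c = -3 + 13 = 10)
k(s, A) = sqrt(A**2 + s**2)
b(r, Q) = 6 (b(r, Q) = sqrt(0**2 + 6**2) = sqrt(0 + 36) = sqrt(36) = 6)
(39*c)*b(0, 0) = (39*10)*6 = 390*6 = 2340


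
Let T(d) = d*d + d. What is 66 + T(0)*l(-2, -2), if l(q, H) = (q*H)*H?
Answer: 66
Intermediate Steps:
T(d) = d + d² (T(d) = d² + d = d + d²)
l(q, H) = q*H² (l(q, H) = (H*q)*H = q*H²)
66 + T(0)*l(-2, -2) = 66 + (0*(1 + 0))*(-2*(-2)²) = 66 + (0*1)*(-2*4) = 66 + 0*(-8) = 66 + 0 = 66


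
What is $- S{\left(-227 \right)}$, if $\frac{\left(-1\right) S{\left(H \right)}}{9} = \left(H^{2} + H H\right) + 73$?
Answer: $928179$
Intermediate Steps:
$S{\left(H \right)} = -657 - 18 H^{2}$ ($S{\left(H \right)} = - 9 \left(\left(H^{2} + H H\right) + 73\right) = - 9 \left(\left(H^{2} + H^{2}\right) + 73\right) = - 9 \left(2 H^{2} + 73\right) = - 9 \left(73 + 2 H^{2}\right) = -657 - 18 H^{2}$)
$- S{\left(-227 \right)} = - (-657 - 18 \left(-227\right)^{2}) = - (-657 - 927522) = \left(-1\right) \left(-928179\right) = 928179$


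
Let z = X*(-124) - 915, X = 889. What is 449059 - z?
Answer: 560210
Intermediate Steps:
z = -111151 (z = 889*(-124) - 915 = -110236 - 915 = -111151)
449059 - z = 449059 - 1*(-111151) = 449059 + 111151 = 560210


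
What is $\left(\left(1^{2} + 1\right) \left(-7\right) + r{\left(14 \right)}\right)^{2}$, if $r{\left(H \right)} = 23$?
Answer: $81$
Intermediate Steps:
$\left(\left(1^{2} + 1\right) \left(-7\right) + r{\left(14 \right)}\right)^{2} = \left(\left(1^{2} + 1\right) \left(-7\right) + 23\right)^{2} = \left(\left(1 + 1\right) \left(-7\right) + 23\right)^{2} = \left(2 \left(-7\right) + 23\right)^{2} = \left(-14 + 23\right)^{2} = 9^{2} = 81$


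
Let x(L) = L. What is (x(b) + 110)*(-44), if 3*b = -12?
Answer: -4664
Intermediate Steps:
b = -4 (b = (⅓)*(-12) = -4)
(x(b) + 110)*(-44) = (-4 + 110)*(-44) = 106*(-44) = -4664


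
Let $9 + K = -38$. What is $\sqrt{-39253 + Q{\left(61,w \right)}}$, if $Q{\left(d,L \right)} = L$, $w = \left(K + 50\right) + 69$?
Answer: $i \sqrt{39181} \approx 197.94 i$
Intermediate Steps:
$K = -47$ ($K = -9 - 38 = -47$)
$w = 72$ ($w = \left(-47 + 50\right) + 69 = 3 + 69 = 72$)
$\sqrt{-39253 + Q{\left(61,w \right)}} = \sqrt{-39253 + 72} = \sqrt{-39181} = i \sqrt{39181}$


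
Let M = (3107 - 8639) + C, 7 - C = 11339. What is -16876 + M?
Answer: -33740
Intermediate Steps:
C = -11332 (C = 7 - 1*11339 = 7 - 11339 = -11332)
M = -16864 (M = (3107 - 8639) - 11332 = -5532 - 11332 = -16864)
-16876 + M = -16876 - 16864 = -33740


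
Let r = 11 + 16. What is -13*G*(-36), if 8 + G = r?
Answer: 8892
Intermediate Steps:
r = 27
G = 19 (G = -8 + 27 = 19)
-13*G*(-36) = -13*19*(-36) = -247*(-36) = 8892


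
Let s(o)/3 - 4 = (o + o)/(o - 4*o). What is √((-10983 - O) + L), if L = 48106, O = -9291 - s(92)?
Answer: 2*√11606 ≈ 215.46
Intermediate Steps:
s(o) = 10 (s(o) = 12 + 3*((o + o)/(o - 4*o)) = 12 + 3*((2*o)/((-3*o))) = 12 + 3*((2*o)*(-1/(3*o))) = 12 + 3*(-⅔) = 12 - 2 = 10)
O = -9301 (O = -9291 - 1*10 = -9291 - 10 = -9301)
√((-10983 - O) + L) = √((-10983 - 1*(-9301)) + 48106) = √((-10983 + 9301) + 48106) = √(-1682 + 48106) = √46424 = 2*√11606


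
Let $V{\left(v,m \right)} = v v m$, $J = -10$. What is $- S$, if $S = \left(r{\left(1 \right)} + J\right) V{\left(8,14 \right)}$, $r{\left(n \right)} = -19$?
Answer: $25984$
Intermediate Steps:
$V{\left(v,m \right)} = m v^{2}$ ($V{\left(v,m \right)} = v^{2} m = m v^{2}$)
$S = -25984$ ($S = \left(-19 - 10\right) 14 \cdot 8^{2} = - 29 \cdot 14 \cdot 64 = \left(-29\right) 896 = -25984$)
$- S = \left(-1\right) \left(-25984\right) = 25984$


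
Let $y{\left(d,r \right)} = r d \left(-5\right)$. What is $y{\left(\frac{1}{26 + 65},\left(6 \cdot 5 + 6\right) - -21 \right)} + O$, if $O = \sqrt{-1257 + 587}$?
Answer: $- \frac{285}{91} + i \sqrt{670} \approx -3.1319 + 25.884 i$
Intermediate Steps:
$O = i \sqrt{670}$ ($O = \sqrt{-670} = i \sqrt{670} \approx 25.884 i$)
$y{\left(d,r \right)} = - 5 d r$ ($y{\left(d,r \right)} = d r \left(-5\right) = - 5 d r$)
$y{\left(\frac{1}{26 + 65},\left(6 \cdot 5 + 6\right) - -21 \right)} + O = - \frac{5 \left(\left(6 \cdot 5 + 6\right) - -21\right)}{26 + 65} + i \sqrt{670} = - \frac{5 \left(\left(30 + 6\right) + 21\right)}{91} + i \sqrt{670} = \left(-5\right) \frac{1}{91} \left(36 + 21\right) + i \sqrt{670} = \left(-5\right) \frac{1}{91} \cdot 57 + i \sqrt{670} = - \frac{285}{91} + i \sqrt{670}$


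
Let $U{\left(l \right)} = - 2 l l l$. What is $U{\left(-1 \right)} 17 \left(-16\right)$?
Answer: $-544$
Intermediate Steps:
$U{\left(l \right)} = - 2 l^{3}$ ($U{\left(l \right)} = - 2 l^{2} l = - 2 l^{3}$)
$U{\left(-1 \right)} 17 \left(-16\right) = - 2 \left(-1\right)^{3} \cdot 17 \left(-16\right) = \left(-2\right) \left(-1\right) 17 \left(-16\right) = 2 \cdot 17 \left(-16\right) = 34 \left(-16\right) = -544$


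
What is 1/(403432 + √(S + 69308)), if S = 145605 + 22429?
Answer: 201716/81378570641 - √237342/162757141282 ≈ 2.4757e-6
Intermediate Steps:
S = 168034
1/(403432 + √(S + 69308)) = 1/(403432 + √(168034 + 69308)) = 1/(403432 + √237342)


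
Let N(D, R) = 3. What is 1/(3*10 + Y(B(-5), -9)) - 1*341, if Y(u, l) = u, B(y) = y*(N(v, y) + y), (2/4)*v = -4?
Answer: -13639/40 ≈ -340.98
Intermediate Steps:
v = -8 (v = 2*(-4) = -8)
B(y) = y*(3 + y)
1/(3*10 + Y(B(-5), -9)) - 1*341 = 1/(3*10 - 5*(3 - 5)) - 1*341 = 1/(30 - 5*(-2)) - 341 = 1/(30 + 10) - 341 = 1/40 - 341 = -13639/40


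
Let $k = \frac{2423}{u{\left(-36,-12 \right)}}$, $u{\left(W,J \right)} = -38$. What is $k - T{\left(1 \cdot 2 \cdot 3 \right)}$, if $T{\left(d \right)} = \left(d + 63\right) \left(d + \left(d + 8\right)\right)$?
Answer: $- \frac{54863}{38} \approx -1443.8$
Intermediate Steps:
$T{\left(d \right)} = \left(8 + 2 d\right) \left(63 + d\right)$ ($T{\left(d \right)} = \left(63 + d\right) \left(d + \left(8 + d\right)\right) = \left(63 + d\right) \left(8 + 2 d\right) = \left(8 + 2 d\right) \left(63 + d\right)$)
$k = - \frac{2423}{38}$ ($k = \frac{2423}{-38} = 2423 \left(- \frac{1}{38}\right) = - \frac{2423}{38} \approx -63.763$)
$k - T{\left(1 \cdot 2 \cdot 3 \right)} = - \frac{2423}{38} - \left(504 + 2 \left(1 \cdot 2 \cdot 3\right)^{2} + 134 \cdot 1 \cdot 2 \cdot 3\right) = - \frac{2423}{38} - \left(504 + 2 \left(2 \cdot 3\right)^{2} + 134 \cdot 2 \cdot 3\right) = - \frac{2423}{38} - \left(504 + 2 \cdot 6^{2} + 134 \cdot 6\right) = - \frac{2423}{38} - \left(504 + 2 \cdot 36 + 804\right) = - \frac{2423}{38} - \left(504 + 72 + 804\right) = - \frac{2423}{38} - 1380 = - \frac{54863}{38}$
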